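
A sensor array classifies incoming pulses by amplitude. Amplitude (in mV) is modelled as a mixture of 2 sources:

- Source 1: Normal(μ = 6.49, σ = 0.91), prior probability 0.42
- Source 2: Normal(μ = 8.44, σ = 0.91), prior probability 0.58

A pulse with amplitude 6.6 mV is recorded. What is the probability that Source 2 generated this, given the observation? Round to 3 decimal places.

The responsibility of component k is P(Z=k) f_k(x) divided by Σ_j P(Z=j) f_j(x).
Evaluate each component's likelihood at the observed value:
  L_1 = 0.435207
  L_2 = 0.0567656
Multiply by the mixture weights:
  P(Z=1)·L_1 = 0.42 × 0.435207 = 0.182787
  P(Z=2)·L_2 = 0.58 × 0.0567656 = 0.032924
Normaliser: 0.182787 + 0.032924 = 0.215711
P(Source 2 | 6.6 mV) ≈ 0.153

0.153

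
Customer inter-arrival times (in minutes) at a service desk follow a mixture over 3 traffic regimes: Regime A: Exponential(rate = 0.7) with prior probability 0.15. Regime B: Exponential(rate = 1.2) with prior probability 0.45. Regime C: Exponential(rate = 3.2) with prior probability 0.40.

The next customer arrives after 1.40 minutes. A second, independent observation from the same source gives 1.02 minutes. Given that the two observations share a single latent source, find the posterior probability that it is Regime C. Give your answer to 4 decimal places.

0.0349

Posterior ∝ prior × likelihood, so P(k | x) ∝ P(Z=k) f_k(x); normalise over all components.
Since both observations come from the same component, the likelihood for component k is f_k(x₁)·f_k(x₂).
  f_A = [0.262718] × [0.342777] = 0.0900536
  f_B = [0.223649] × [0.352862] = 0.0789171
  f_C = [0.0362669] × [0.122352] = 0.00443735
Weight by the priors:
  P(Z=A)·f_A = 0.15 × 0.0900536 = 0.013508
  P(Z=B)·f_B = 0.45 × 0.0789171 = 0.0355127
  P(Z=C)·f_C = 0.40 × 0.00443735 = 0.00177494
Denominator: 0.013508 + 0.0355127 + 0.00177494 = 0.0507957
So the posterior for Regime C is 0.00177494 / 0.0507957 ≈ 0.0349.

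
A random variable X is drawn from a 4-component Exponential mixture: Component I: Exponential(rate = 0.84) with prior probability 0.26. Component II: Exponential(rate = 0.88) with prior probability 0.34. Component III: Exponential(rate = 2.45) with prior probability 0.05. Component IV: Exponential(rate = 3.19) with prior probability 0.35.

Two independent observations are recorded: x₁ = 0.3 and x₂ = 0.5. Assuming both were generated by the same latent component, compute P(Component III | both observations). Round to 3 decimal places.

0.078

P(component k | x) = w_k·f_k(x) / marginal(x), where marginal(x) = Σ_j w_j·f_j(x).
Since both observations come from the same component, the likelihood for component k is f_k(x₁)·f_k(x₂).
  f_I = [0.652886] × [0.551919] = 0.36034
  f_II = [0.675817] × [0.566752] = 0.383021
  f_III = [1.17479] × [0.719706] = 0.845503
  f_IV = [1.2251] × [0.647278] = 0.792979
Weight by the priors:
  w_I·f_I = 0.26 × 0.36034 = 0.0936884
  w_II·f_II = 0.34 × 0.383021 = 0.130227
  w_III·f_III = 0.05 × 0.845503 = 0.0422751
  w_IV·f_IV = 0.35 × 0.792979 = 0.277543
Normaliser: 0.0936884 + 0.130227 + 0.0422751 + 0.277543 = 0.543733
P(Component III | data) ≈ 0.078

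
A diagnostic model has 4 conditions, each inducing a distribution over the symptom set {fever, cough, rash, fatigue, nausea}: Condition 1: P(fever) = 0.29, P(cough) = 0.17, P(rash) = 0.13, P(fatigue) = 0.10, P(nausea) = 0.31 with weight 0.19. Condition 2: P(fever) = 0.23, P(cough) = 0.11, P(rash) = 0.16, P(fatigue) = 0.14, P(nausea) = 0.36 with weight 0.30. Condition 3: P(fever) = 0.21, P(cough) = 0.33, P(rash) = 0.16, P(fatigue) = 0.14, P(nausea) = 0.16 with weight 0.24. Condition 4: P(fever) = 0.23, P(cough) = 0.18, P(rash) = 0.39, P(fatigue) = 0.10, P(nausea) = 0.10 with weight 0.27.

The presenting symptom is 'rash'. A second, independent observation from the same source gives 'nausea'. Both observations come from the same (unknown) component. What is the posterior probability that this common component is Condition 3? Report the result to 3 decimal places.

0.148

By Bayes' theorem, P(k | x) = w_k f_k(x) / Σ_j w_j f_j(x).
Since both observations come from the same component, the likelihood for component k is f_k(x₁)·f_k(x₂).
  L_1 = [P(rash | comp) = 0.13] × [0.31] = 0.0403
  L_2 = [P(rash | comp) = 0.16] × [0.36] = 0.0576
  L_3 = [P(rash | comp) = 0.16] × [0.16] = 0.0256
  L_4 = [P(rash | comp) = 0.39] × [0.1] = 0.039
Multiply by the mixture weights:
  w_1·L_1 = 0.19 × 0.0403 = 0.007657
  w_2·L_2 = 0.30 × 0.0576 = 0.01728
  w_3·L_3 = 0.24 × 0.0256 = 0.006144
  w_4·L_4 = 0.27 × 0.039 = 0.01053
Sum: 0.007657 + 0.01728 + 0.006144 + 0.01053 = 0.041611
P(Condition 3 | x) ≈ 0.148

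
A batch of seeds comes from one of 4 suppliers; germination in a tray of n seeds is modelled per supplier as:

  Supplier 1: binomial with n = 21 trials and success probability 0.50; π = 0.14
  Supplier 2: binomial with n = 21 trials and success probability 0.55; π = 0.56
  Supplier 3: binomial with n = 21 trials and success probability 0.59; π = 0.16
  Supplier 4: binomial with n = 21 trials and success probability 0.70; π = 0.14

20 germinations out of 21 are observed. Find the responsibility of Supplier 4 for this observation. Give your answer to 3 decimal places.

0.908

P(component k | x) = w_k·f_k(x) / marginal(x), where marginal(x) = Σ_j w_j·f_j(x).
Component likelihoods at x = 20 germinations out of 21:
  f_1 = C(21,20)·0.50^20·0.50^1 = 21·9.53674e-07·0.5 = 1.00136e-05
  f_2 = C(21,20)·0.55^20·0.45^1 = 21·6.41584e-06·0.45 = 6.06297e-05
  f_3 = C(21,20)·0.59^20·0.41^1 = 21·2.6124e-05·0.41 = 0.000224928
  f_4 = C(21,20)·0.70^20·0.30^1 = 21·0.000797923·0.3 = 0.00502691
Unnormalised posteriors:
  w_1·f_1 = 0.14 × 1.00136e-05 = 1.4019e-06
  w_2·f_2 = 0.56 × 6.06297e-05 = 3.39526e-05
  w_3·f_3 = 0.16 × 0.000224928 = 3.59885e-05
  w_4·f_4 = 0.14 × 0.00502691 = 0.000703768
Denominator: 1.4019e-06 + 3.39526e-05 + 3.59885e-05 + 0.000703768 = 0.000775111
P(Supplier 4 | x) = 0.000703768 / 0.000775111 ≈ 0.908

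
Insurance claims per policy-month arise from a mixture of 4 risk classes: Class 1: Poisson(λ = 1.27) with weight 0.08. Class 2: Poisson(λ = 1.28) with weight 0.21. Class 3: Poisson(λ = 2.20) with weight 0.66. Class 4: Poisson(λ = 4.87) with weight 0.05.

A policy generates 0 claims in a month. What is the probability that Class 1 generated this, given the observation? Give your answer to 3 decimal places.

By Bayes' theorem, P(k | x) = w_k f_k(x) / Σ_j w_j f_j(x).
Component likelihoods at x = 0 claims:
  f_1 = e^(−1.27)·1.27^0/0! = 0.280832
  f_2 = e^(−1.28)·1.28^0/0! = 0.278037
  f_3 = e^(−2.20)·2.20^0/0! = 0.110803
  f_4 = e^(−4.87)·4.87^0/0! = 0.00767337
Multiply by the mixture weights:
  w_1·f_1 = 0.08 × 0.280832 = 0.0224665
  w_2·f_2 = 0.21 × 0.278037 = 0.0583878
  w_3·f_3 = 0.66 × 0.110803 = 0.0731301
  w_4·f_4 = 0.05 × 0.00767337 = 0.000383668
Denominator: 0.0224665 + 0.0583878 + 0.0731301 + 0.000383668 = 0.154368
Responsibility of Class 1: 0.0224665 / 0.154368 ≈ 0.146

0.146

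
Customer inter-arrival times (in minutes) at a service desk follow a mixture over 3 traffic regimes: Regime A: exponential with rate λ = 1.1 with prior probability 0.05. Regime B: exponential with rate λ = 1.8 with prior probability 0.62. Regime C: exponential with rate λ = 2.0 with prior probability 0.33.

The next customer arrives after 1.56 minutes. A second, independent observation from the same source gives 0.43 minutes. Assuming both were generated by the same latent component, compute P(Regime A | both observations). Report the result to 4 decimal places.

By Bayes' theorem, P(k | x) = π_k f_k(x) / Σ_j π_j f_j(x).
Since both observations come from the same component, the likelihood for component k is f_k(x₁)·f_k(x₂).
  f_A = [1.1·e^(−1.1·1.56) = 1.1·e^(−1.7160) = 0.197762] × [0.685443] = 0.135555
  f_B = [1.8·e^(−1.8·1.56) = 1.8·e^(−2.8080) = 0.108586] × [0.830096] = 0.0901368
  f_C = [2.0·e^(−2.0·1.56) = 2.0·e^(−3.1200) = 0.0883143] × [0.846324] = 0.0747426
Weight by the priors:
  π_A·f_A = 0.05 × 0.135555 = 0.00677774
  π_B·f_B = 0.62 × 0.0901368 = 0.0558848
  π_C·f_C = 0.33 × 0.0747426 = 0.024665
Evidence: 0.00677774 + 0.0558848 + 0.024665 = 0.0873276
P(Regime A | x₁, x₂) ≈ 0.0776

0.0776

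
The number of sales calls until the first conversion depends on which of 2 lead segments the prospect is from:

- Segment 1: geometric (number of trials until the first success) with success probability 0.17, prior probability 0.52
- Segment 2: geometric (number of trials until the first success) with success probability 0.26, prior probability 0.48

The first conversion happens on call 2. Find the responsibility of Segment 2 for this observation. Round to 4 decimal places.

The responsibility of component k is π_k f_k(x) divided by Σ_j π_j f_j(x).
Geometric probabilities:
  p_1 = 0.1411
  p_2 = 0.1924
Multiply by the mixture weights:
  π_1·p_1 = 0.52 × 0.1411 = 0.073372
  π_2·p_2 = 0.48 × 0.1924 = 0.092352
Sum: 0.073372 + 0.092352 = 0.165724
P(Segment 2 | data) ≈ 0.5573

0.5573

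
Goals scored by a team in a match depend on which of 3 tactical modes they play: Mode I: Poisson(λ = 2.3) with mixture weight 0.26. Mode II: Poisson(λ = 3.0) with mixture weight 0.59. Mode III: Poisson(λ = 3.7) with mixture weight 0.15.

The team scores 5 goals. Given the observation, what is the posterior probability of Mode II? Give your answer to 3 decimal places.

0.627

By Bayes' theorem, P(k | x) = P(Z=k) f_k(x) / Σ_j P(Z=j) f_j(x).
Component likelihoods at x = 5 goals:
  L_I = e^(−2.3)·2.3^5/5! = 0.053775
  L_II = e^(−3.0)·3.0^5/5! = 0.100819
  L_III = e^(−3.7)·3.7^5/5! = 0.142869
Multiply by the mixture weights:
  P(Z=I)·L_I = 0.26 × 0.053775 = 0.0139815
  P(Z=II)·L_II = 0.59 × 0.100819 = 0.0594831
  P(Z=III)·L_III = 0.15 × 0.142869 = 0.0214303
Normaliser: 0.0139815 + 0.0594831 + 0.0214303 = 0.0948949
P(Mode II | x) ≈ 0.627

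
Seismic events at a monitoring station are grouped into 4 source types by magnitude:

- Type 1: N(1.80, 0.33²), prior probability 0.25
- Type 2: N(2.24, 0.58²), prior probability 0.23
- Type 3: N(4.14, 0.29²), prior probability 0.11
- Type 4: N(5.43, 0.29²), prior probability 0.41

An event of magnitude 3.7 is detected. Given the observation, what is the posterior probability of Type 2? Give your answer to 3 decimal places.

The responsibility of component k is P(Z=k) f_k(x) divided by Σ_j P(Z=j) f_j(x).
Component likelihoods at x = 3.7:
  f_1 = (1/(0.33·√(2π)))·exp(−(3.7−1.80)²/(2·0.33²)) = 1.208916·exp(-16.57484) = 7.65658e-08
  f_2 = (1/(0.58·√(2π)))·exp(−(3.7−2.24)²/(2·0.58²)) = 0.687832·exp(-3.16825) = 0.0289419
  f_3 = (1/(0.29·√(2π)))·exp(−(3.7−4.14)²/(2·0.29²)) = 1.375663·exp(-1.15101) = 0.435145
  f_4 = (1/(0.29·√(2π)))·exp(−(3.7−5.43)²/(2·0.29²)) = 1.375663·exp(-17.79370) = 2.57518e-08
Prior × likelihood for each component:
  P(Z=1)·f_1 = 0.25 × 7.65658e-08 = 1.91415e-08
  P(Z=2)·f_2 = 0.23 × 0.0289419 = 0.00665665
  P(Z=3)·f_3 = 0.11 × 0.435145 = 0.047866
  P(Z=4)·f_4 = 0.41 × 2.57518e-08 = 1.05582e-08
Marginal: 1.91415e-08 + 0.00665665 + 0.047866 + 1.05582e-08 = 0.0545227
P(Type 2 | the observation) = 0.00665665 / 0.0545227 ≈ 0.122

0.122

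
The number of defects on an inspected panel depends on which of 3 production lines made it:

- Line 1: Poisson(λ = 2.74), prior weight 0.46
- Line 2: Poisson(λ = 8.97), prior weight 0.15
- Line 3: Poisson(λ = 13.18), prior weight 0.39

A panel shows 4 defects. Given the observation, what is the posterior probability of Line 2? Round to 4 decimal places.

0.0679

P(component k | x) = P(Z=k)·f_k(x) / marginal(x), where marginal(x) = Σ_j P(Z=j)·f_j(x).
Component likelihoods at x = 4 defects:
  p_1 = 0.151644
  p_2 = 0.0343034
  p_3 = 0.00237383
Unnormalised posteriors:
  P(Z=1)·p_1 = 0.46 × 0.151644 = 0.0697561
  P(Z=2)·p_2 = 0.15 × 0.0343034 = 0.00514551
  P(Z=3)·p_3 = 0.39 × 0.00237383 = 0.000925793
Evidence: 0.0697561 + 0.00514551 + 0.000925793 = 0.0758274
So the posterior for Line 2 is 0.00514551 / 0.0758274 ≈ 0.0679.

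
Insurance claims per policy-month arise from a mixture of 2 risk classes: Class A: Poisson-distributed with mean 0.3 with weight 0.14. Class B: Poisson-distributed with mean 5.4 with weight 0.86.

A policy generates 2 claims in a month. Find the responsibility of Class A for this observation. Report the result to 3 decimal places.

By Bayes' theorem, P(k | x) = π_k f_k(x) / Σ_j π_j f_j(x).
Poisson probabilities:
  f_A = 0.0333368
  f_B = 0.0658518
Weight by the priors:
  π_A·f_A = 0.14 × 0.0333368 = 0.00466715
  π_B·f_B = 0.86 × 0.0658518 = 0.0566325
Denominator: 0.00466715 + 0.0566325 = 0.0612997
P(Class A | the observation) ≈ 0.076

0.076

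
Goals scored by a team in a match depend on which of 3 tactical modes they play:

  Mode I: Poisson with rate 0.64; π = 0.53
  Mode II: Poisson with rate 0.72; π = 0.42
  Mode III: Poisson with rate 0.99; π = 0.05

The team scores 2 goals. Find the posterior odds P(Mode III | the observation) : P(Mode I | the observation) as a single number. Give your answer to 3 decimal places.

0.159

Posterior odds = (π_i f_i(x)) / (π_j f_j(x)); the normalising sum cancels.
Component likelihoods at x = 2 goals:
  f_I = 0.107989
  f_II = 0.126166
  f_III = 0.182091
Odds = (0.05/0.53) × (0.182091/0.107989) = 0.0943396 × 1.68619 ≈ 0.159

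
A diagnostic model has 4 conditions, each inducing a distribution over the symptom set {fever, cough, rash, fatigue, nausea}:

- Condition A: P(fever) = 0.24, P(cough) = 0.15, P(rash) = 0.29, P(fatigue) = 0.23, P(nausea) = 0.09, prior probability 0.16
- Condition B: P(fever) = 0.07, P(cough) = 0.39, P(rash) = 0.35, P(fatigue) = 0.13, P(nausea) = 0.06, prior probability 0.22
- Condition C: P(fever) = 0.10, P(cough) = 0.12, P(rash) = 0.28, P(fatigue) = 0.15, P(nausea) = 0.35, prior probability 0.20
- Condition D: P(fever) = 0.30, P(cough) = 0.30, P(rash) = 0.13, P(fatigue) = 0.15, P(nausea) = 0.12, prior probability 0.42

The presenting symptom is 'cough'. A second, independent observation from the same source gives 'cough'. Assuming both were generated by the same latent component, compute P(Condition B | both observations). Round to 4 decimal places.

Apply Bayes' rule: the posterior for each component is proportional to its prior times its likelihood at x.
Since both observations come from the same component, the likelihood for component k is f_k(x₁)·f_k(x₂).
  p_A = [0.15] × [0.15] = 0.0225
  p_B = [0.39] × [0.39] = 0.1521
  p_C = [0.12] × [0.12] = 0.0144
  p_D = [0.3] × [0.3] = 0.09
Prior × likelihood for each component:
  P(Z=A)·p_A = 0.16 × 0.0225 = 0.0036
  P(Z=B)·p_B = 0.22 × 0.1521 = 0.033462
  P(Z=C)·p_C = 0.20 × 0.0144 = 0.00288
  P(Z=D)·p_D = 0.42 × 0.09 = 0.0378
Denominator: 0.0036 + 0.033462 + 0.00288 + 0.0378 = 0.077742
P(Condition B | x₁,x₂) ≈ 0.4304

0.4304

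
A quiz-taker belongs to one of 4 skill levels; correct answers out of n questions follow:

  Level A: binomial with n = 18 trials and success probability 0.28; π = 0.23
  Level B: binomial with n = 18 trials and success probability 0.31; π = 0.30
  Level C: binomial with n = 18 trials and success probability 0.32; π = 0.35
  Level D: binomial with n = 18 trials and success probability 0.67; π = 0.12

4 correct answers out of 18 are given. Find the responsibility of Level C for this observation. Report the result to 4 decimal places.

Apply Bayes' rule: the posterior for each component is proportional to its prior times its likelihood at x.
Evaluate each component's likelihood at the observed value:
  f_A = 0.189238
  f_B = 0.156695
  f_C = 0.145026
  f_D = 0.000111999
Prior × likelihood for each component:
  P(Z=A)·f_A = 0.23 × 0.189238 = 0.0435248
  P(Z=B)·f_B = 0.30 × 0.156695 = 0.0470085
  P(Z=C)·f_C = 0.35 × 0.145026 = 0.0507591
  P(Z=D)·f_D = 0.12 × 0.000111999 = 1.34399e-05
Denominator: 0.0435248 + 0.0470085 + 0.0507591 + 1.34399e-05 = 0.141306
So the posterior for Level C is 0.0507591 / 0.141306 ≈ 0.3592.

0.3592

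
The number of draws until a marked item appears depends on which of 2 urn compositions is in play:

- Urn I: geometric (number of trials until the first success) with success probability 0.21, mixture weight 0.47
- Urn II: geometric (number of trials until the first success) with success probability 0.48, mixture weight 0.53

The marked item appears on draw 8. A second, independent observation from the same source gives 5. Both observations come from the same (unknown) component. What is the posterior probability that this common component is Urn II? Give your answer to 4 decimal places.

0.0559

The responsibility of component k is w_k f_k(x) divided by Σ_j w_j f_j(x).
Since both observations come from the same component, the likelihood for component k is f_k(x₁)·f_k(x₂).
  p_I = [0.0403282] × [0.0817952] = 0.00329865
  p_II = [0.00493474] × [0.0350958] = 0.000173189
Multiply by the mixture weights:
  w_I·p_I = 0.47 × 0.00329865 = 0.00155037
  w_II·p_II = 0.53 × 0.000173189 = 9.17899e-05
Denominator: 0.00155037 + 9.17899e-05 = 0.00164216
P(Urn II | data) ≈ 0.0559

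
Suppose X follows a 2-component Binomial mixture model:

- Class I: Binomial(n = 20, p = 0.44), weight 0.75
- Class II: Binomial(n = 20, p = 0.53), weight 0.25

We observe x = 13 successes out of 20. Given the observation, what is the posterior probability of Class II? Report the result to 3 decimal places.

0.524

P(component k | x) = w_k·f_k(x) / marginal(x), where marginal(x) = Σ_j w_j·f_j(x).
Binomial probabilities:
  L_I = 0.0310181
  L_II = 0.102255
Unnormalised posteriors:
  w_I·L_I = 0.75 × 0.0310181 = 0.0232636
  w_II·L_II = 0.25 × 0.102255 = 0.0255638
Normaliser: 0.0232636 + 0.0255638 = 0.0488273
P(Class II | the observation) = 0.0255638 / 0.0488273 ≈ 0.524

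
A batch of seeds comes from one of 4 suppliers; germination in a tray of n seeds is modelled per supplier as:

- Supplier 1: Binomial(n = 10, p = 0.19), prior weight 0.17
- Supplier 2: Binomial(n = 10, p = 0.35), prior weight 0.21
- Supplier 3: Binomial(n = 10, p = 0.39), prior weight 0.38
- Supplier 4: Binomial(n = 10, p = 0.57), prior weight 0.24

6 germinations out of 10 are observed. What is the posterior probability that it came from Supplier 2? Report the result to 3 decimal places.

Apply Bayes' rule: the posterior for each component is proportional to its prior times its likelihood at x.
Evaluate each component's likelihood at the observed value:
  f_1 = C(10,6)·0.19^6·0.81^4 = 210·4.70459e-05·0.430467 = 0.00425286
  f_2 = C(10,6)·0.35^6·0.65^4 = 210·0.00183827·0.178506 = 0.0689098
  f_3 = C(10,6)·0.39^6·0.61^4 = 210·0.00351874·0.138458 = 0.102312
  f_4 = C(10,6)·0.57^6·0.43^4 = 210·0.0342964·0.034188 = 0.246231
Unnormalised posteriors:
  π_1·f_1 = 0.17 × 0.00425286 = 0.000722986
  π_2·f_2 = 0.21 × 0.0689098 = 0.0144711
  π_3·f_3 = 0.38 × 0.102312 = 0.0388785
  π_4·f_4 = 0.24 × 0.246231 = 0.0590954
Evidence: 0.000722986 + 0.0144711 + 0.0388785 + 0.0590954 = 0.113168
P(Supplier 2 | data) = 0.0144711 / 0.113168 ≈ 0.128

0.128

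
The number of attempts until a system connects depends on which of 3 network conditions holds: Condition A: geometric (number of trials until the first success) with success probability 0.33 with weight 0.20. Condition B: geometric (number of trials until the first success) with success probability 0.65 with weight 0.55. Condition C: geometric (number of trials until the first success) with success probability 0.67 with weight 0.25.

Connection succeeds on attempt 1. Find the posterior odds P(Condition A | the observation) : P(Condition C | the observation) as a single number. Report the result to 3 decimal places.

Only the two components matter; the odds are (π_i f_i(x)) / (π_j f_j(x)).
Evaluate each component's likelihood at the observed value:
  p_A = 0.33·(1−0.33)^0 = 0.33·1 = 0.33
  p_B = 0.65·(1−0.65)^0 = 0.65·1 = 0.65
  p_C = 0.67·(1−0.67)^0 = 0.67·1 = 0.67
0.066 / 0.1675 ≈ 0.394

0.394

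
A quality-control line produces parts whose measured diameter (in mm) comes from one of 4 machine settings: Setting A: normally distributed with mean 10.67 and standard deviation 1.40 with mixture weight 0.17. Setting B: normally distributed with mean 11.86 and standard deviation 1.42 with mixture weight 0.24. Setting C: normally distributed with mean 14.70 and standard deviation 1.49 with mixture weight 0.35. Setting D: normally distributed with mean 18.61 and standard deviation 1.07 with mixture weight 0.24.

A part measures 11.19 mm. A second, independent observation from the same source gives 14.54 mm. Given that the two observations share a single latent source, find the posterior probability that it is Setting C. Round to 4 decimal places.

By Bayes' theorem, P(k | x) = P(Z=k) f_k(x) / Σ_j P(Z=j) f_j(x).
Since both observations come from the same component, the likelihood for component k is f_k(x₁)·f_k(x₂).
  p_A = [0.265965] × [0.00624454] = 0.00166083
  p_B = [0.25135] × [0.0473309] = 0.0118966
  p_C = [0.0166993] × [0.266207] = 0.00444548
  p_D = [1.34668e-11] × [0.000268997] = 3.62253e-15
Multiply by the mixture weights:
  P(Z=A)·p_A = 0.17 × 0.00166083 = 0.000282341
  P(Z=B)·p_B = 0.24 × 0.0118966 = 0.00285519
  P(Z=C)·p_C = 0.35 × 0.00444548 = 0.00155592
  P(Z=D)·p_D = 0.24 × 3.62253e-15 = 8.69408e-16
Denominator: 0.000282341 + 0.00285519 + 0.00155592 + 8.69408e-16 = 0.00469345
P(Setting C | x₁,x₂) = 0.00155592 / 0.00469345 ≈ 0.3315

0.3315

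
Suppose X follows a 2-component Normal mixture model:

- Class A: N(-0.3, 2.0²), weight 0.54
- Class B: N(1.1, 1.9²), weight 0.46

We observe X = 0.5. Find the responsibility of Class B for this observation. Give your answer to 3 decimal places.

By Bayes' theorem, P(k | x) = P(Z=k) f_k(x) / Σ_j P(Z=j) f_j(x).
Evaluate each component's likelihood at the observed value:
  L_A = (1/(2.0·√(2π)))·exp(−(0.5−-0.3)²/(2·2.0²)) = 0.199471·exp(-0.08000) = 0.184135
  L_B = (1/(1.9·√(2π)))·exp(−(0.5−1.1)²/(2·1.9²)) = 0.209970·exp(-0.04986) = 0.199757
Prior × likelihood for each component:
  P(Z=A)·L_A = 0.54 × 0.184135 = 0.0994329
  P(Z=B)·L_B = 0.46 × 0.199757 = 0.0918882
Marginal: 0.0994329 + 0.0918882 = 0.191321
P(Class B | x) ≈ 0.480

0.480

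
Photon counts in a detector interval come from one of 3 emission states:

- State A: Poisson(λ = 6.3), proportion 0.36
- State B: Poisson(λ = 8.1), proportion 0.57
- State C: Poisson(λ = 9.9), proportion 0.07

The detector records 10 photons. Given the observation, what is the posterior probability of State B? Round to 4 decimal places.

The responsibility of component k is w_k f_k(x) divided by Σ_j w_j f_j(x).
Evaluate each component's likelihood at the observed value:
  p_A = e^(−6.3)·6.3^10/10! = 0.0498411
  p_B = e^(−8.1)·8.1^10/10! = 0.101696
  p_C = e^(−9.9)·9.9^10/10! = 0.125047
Unnormalised posteriors:
  w_A·p_A = 0.36 × 0.0498411 = 0.0179428
  w_B·p_B = 0.57 × 0.101696 = 0.0579665
  w_C·p_C = 0.07 × 0.125047 = 0.0087533
Denominator: 0.0179428 + 0.0579665 + 0.0087533 = 0.0846625
So the posterior for State B is 0.0579665 / 0.0846625 ≈ 0.6847.

0.6847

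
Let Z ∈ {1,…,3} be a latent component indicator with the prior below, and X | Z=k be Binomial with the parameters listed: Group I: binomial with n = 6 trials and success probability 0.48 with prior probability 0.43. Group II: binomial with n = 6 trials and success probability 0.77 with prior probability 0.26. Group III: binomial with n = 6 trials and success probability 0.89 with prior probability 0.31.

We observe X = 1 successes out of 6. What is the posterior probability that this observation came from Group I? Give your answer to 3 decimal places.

Apply Bayes' rule: the posterior for each component is proportional to its prior times its likelihood at x.
Evaluate each component's likelihood at the observed value:
  L_I = 0.109499
  L_II = 0.00297359
  L_III = 8.60012e-05
Weight by the priors:
  π_I·L_I = 0.43 × 0.109499 = 0.0470845
  π_II·L_II = 0.26 × 0.00297359 = 0.000773134
  π_III·L_III = 0.31 × 8.60012e-05 = 2.66604e-05
Evidence: 0.0470845 + 0.000773134 + 2.66604e-05 = 0.0478843
P(Group I | 1 successes out of 6) ≈ 0.983

0.983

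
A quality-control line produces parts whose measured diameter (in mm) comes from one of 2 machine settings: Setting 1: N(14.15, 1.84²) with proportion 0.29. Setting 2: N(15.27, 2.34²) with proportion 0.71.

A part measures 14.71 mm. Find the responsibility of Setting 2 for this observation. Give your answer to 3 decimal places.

Posterior ∝ prior × likelihood, so P(k | x) ∝ w_k f_k(x); normalise over all components.
Component likelihoods at x = 14.71 mm:
  p_1 = 0.207004
  p_2 = 0.165675
Unnormalised posteriors:
  w_1·p_1 = 0.29 × 0.207004 = 0.0600311
  w_2·p_2 = 0.71 × 0.165675 = 0.117629
Sum: 0.0600311 + 0.117629 = 0.177661
Responsibility of Setting 2: 0.117629 / 0.177661 ≈ 0.662

0.662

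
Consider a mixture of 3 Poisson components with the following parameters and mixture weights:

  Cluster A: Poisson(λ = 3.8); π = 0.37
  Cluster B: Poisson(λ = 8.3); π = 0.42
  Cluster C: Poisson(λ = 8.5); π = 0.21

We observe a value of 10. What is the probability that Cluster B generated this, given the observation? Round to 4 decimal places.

0.6445

The responsibility of component k is P(Z=k) f_k(x) divided by Σ_j P(Z=j) f_j(x).
Evaluate each component's likelihood at the observed value:
  p_A = e^(−3.8)·3.8^10/10! = 0.00387038
  p_B = e^(−8.3)·8.3^10/10! = 0.106261
  p_C = e^(−8.5)·8.5^10/10! = 0.110388
Weight by the priors:
  P(Z=A)·p_A = 0.37 × 0.00387038 = 0.00143204
  P(Z=B)·p_B = 0.42 × 0.106261 = 0.0446296
  P(Z=C)·p_C = 0.21 × 0.110388 = 0.0231815
Denominator: 0.00143204 + 0.0446296 + 0.0231815 = 0.0692432
So the posterior for Cluster B is 0.0446296 / 0.0692432 ≈ 0.6445.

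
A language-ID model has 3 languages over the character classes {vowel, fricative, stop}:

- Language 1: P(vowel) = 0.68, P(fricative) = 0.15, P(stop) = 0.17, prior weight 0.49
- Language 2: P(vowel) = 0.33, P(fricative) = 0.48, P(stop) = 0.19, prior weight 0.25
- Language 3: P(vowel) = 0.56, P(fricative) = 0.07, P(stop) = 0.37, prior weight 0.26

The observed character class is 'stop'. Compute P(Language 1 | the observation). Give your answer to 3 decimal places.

The responsibility of component k is w_k f_k(x) divided by Σ_j w_j f_j(x).
Evaluate each component's likelihood at the observed value:
  f_1 = P(stop | comp) = 0.17
  f_2 = P(stop | comp) = 0.19
  f_3 = P(stop | comp) = 0.37
Multiply by the mixture weights:
  w_1·f_1 = 0.49 × 0.17 = 0.0833
  w_2·f_2 = 0.25 × 0.19 = 0.0475
  w_3·f_3 = 0.26 × 0.37 = 0.0962
Evidence: 0.0833 + 0.0475 + 0.0962 = 0.227
P(Language 1 | data) ≈ 0.367

0.367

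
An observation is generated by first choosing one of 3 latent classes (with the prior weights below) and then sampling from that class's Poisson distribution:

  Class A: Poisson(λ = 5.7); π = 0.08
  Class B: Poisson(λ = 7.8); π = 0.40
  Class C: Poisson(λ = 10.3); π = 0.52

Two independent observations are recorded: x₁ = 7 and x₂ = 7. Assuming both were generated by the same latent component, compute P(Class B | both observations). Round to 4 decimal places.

0.6271

P(component k | x) = w_k·f_k(x) / marginal(x), where marginal(x) = Σ_j w_j·f_j(x).
Since both observations come from the same component, the likelihood for component k is f_k(x₁)·f_k(x₂).
  f_A = [e^(−5.7)·5.7^7/7! = 0.129782] × [0.129782] = 0.0168434
  f_B = [e^(−7.8)·7.8^7/7! = 0.142802] × [0.142802] = 0.0203925
  f_C = [e^(−10.3)·10.3^7/7! = 0.0820724] × [0.0820724] = 0.00673587
Weight by the priors:
  w_A·f_A = 0.08 × 0.0168434 = 0.00134747
  w_B·f_B = 0.40 × 0.0203925 = 0.00815698
  w_C·f_C = 0.52 × 0.00673587 = 0.00350265
Marginal: 0.00134747 + 0.00815698 + 0.00350265 = 0.0130071
P(Class B | x₁, x₂) ≈ 0.6271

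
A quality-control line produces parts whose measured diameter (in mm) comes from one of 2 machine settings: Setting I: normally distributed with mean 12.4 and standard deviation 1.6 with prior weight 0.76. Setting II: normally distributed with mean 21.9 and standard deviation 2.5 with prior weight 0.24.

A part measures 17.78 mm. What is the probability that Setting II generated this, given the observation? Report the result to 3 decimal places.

0.937

The responsibility of component k is π_k f_k(x) divided by Σ_j π_j f_j(x).
Evaluate each component's likelihood at the observed value:
  f_I = 0.000874249
  f_II = 0.0410411
Prior × likelihood for each component:
  π_I·f_I = 0.76 × 0.000874249 = 0.000664429
  π_II·f_II = 0.24 × 0.0410411 = 0.00984986
Sum: 0.000664429 + 0.00984986 = 0.0105143
P(Setting II | 17.78 mm) = 0.00984986 / 0.0105143 ≈ 0.937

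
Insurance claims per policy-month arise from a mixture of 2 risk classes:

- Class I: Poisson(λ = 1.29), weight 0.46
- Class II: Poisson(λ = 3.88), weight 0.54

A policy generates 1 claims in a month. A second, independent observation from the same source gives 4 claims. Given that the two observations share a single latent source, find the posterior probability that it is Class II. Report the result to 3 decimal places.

0.619

The responsibility of component k is w_k f_k(x) divided by Σ_j w_j f_j(x).
Since both observations come from the same component, the likelihood for component k is f_k(x₁)·f_k(x₂).
  p_I = [e^(−1.29)·1.29^1/1! = 0.355099] × [0.031762] = 0.0112787
  p_II = [e^(−3.88)·3.88^1/1! = 0.0801252] × [0.195008] = 0.0156251
Multiply by the mixture weights:
  w_I·p_I = 0.46 × 0.0112787 = 0.00518818
  w_II·p_II = 0.54 × 0.0156251 = 0.00843754
Marginal: 0.00518818 + 0.00843754 = 0.0136257
P(Class II | x) = 0.00843754 / 0.0136257 ≈ 0.619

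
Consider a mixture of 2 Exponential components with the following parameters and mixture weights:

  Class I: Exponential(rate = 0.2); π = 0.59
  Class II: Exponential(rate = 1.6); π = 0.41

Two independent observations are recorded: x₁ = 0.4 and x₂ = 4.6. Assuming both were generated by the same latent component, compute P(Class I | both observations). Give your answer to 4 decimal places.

Posterior ∝ prior × likelihood, so P(k | x) ∝ π_k f_k(x); normalise over all components.
Since both observations come from the same component, the likelihood for component k is f_k(x₁)·f_k(x₂).
  p_I = [0.184623] × [0.0797038] = 0.0147152
  p_II = [0.843668] × [0.00101792] = 0.000858784
Unnormalised posteriors:
  π_I·p_I = 0.59 × 0.0147152 = 0.00868195
  π_II·p_II = 0.41 × 0.000858784 = 0.000352102
Denominator: 0.00868195 + 0.000352102 = 0.00903406
So the posterior for Class I is 0.00868195 / 0.00903406 ≈ 0.9610.

0.9610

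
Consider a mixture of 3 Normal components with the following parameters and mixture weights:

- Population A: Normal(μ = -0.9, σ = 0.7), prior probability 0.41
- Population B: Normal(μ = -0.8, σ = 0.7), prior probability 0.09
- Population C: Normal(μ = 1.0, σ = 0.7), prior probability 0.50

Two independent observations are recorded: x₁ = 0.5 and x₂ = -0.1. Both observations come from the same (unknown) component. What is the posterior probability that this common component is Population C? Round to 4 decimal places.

0.7448

The responsibility of component k is π_k f_k(x) divided by Σ_j π_j f_j(x).
Since both observations come from the same component, the likelihood for component k is f_k(x₁)·f_k(x₂).
  L_A = [(1/(0.7·√(2π)))·exp(−(0.5−-0.9)²/(2·0.7²)) = 0.569918·exp(-2.00000) = 0.07713] × [0.296614] = 0.0228778
  L_B = [(1/(0.7·√(2π)))·exp(−(0.5−-0.8)²/(2·0.7²)) = 0.569918·exp(-1.72449) = 0.101596] × [0.345672] = 0.0351189
  L_C = [(1/(0.7·√(2π)))·exp(−(0.5−1.0)²/(2·0.7²)) = 0.569918·exp(-0.25510) = 0.441593] × [0.165803] = 0.0732173
Prior × likelihood for each component:
  π_A·L_A = 0.41 × 0.0228778 = 0.0093799
  π_B·L_B = 0.09 × 0.0351189 = 0.0031607
  π_C·L_C = 0.50 × 0.0732173 = 0.0366087
Evidence: 0.0093799 + 0.0031607 + 0.0366087 = 0.0491493
So the posterior for Population C is 0.0366087 / 0.0491493 ≈ 0.7448.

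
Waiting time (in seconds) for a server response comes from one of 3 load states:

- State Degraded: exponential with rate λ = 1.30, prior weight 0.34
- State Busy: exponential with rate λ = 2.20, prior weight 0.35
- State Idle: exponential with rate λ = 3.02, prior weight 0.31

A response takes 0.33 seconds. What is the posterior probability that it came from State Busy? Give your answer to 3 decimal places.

0.370

Apply Bayes' rule: the posterior for each component is proportional to its prior times its likelihood at x.
Exponential densities:
  p_Degraded = 0.846508
  p_Busy = 1.06445
  p_Idle = 1.11478
Prior × likelihood for each component:
  π_Degraded·p_Degraded = 0.34 × 0.846508 = 0.287813
  π_Busy·p_Busy = 0.35 × 1.06445 = 0.372557
  π_Idle·p_Idle = 0.31 × 1.11478 = 0.345582
Sum: 0.287813 + 0.372557 + 0.345582 = 1.00595
Responsibility of State Busy: 0.372557 / 1.00595 ≈ 0.370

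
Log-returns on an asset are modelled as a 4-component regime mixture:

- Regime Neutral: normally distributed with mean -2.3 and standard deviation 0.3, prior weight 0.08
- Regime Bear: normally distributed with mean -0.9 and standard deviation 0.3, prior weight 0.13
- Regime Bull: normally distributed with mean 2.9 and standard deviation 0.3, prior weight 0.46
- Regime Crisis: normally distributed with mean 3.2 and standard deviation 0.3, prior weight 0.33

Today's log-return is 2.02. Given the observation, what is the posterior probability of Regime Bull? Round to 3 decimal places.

By Bayes' theorem, P(k | x) = P(Z=k) f_k(x) / Σ_j P(Z=j) f_j(x).
Normal densities:
  f_Neutral = (1/(0.3·√(2π)))·exp(−(2.02−-2.3)²/(2·0.3²)) = 1.329808·exp(-103.68000) = 1.24778e-45
  f_Bear = (1/(0.3·√(2π)))·exp(−(2.02−-0.9)²/(2·0.3²)) = 1.329808·exp(-47.36889) = 3.56239e-21
  f_Bull = (1/(0.3·√(2π)))·exp(−(2.02−2.9)²/(2·0.3²)) = 1.329808·exp(-4.30222) = 0.0180035
  f_Crisis = (1/(0.3·√(2π)))·exp(−(2.02−3.2)²/(2·0.3²)) = 1.329808·exp(-7.73556) = 0.000581139
Prior × likelihood for each component:
  P(Z=Neutral)·f_Neutral = 0.08 × 1.24778e-45 = 9.98221e-47
  P(Z=Bear)·f_Bear = 0.13 × 3.56239e-21 = 4.63111e-22
  P(Z=Bull)·f_Bull = 0.46 × 0.0180035 = 0.00828162
  P(Z=Crisis)·f_Crisis = 0.33 × 0.000581139 = 0.000191776
Marginal: 9.98221e-47 + 4.63111e-22 + 0.00828162 + 0.000191776 = 0.0084734
Responsibility of Regime Bull: 0.00828162 / 0.0084734 ≈ 0.977

0.977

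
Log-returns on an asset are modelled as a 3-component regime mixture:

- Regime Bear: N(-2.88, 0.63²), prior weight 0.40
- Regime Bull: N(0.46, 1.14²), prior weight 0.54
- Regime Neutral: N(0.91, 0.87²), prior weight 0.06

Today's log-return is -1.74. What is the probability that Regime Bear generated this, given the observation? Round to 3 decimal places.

0.625

Posterior ∝ prior × likelihood, so P(k | x) ∝ π_k f_k(x); normalise over all components.
Evaluate each component's likelihood at the observed value:
  f_Bear = (1/(0.63·√(2π)))·exp(−(-1.74−-2.88)²/(2·0.63²)) = 0.633242·exp(-1.63719) = 0.123182
  f_Bull = (1/(1.14·√(2π)))·exp(−(-1.74−0.46)²/(2·1.14²)) = 0.349949·exp(-1.86211) = 0.0543626
  f_Neutral = (1/(0.87·√(2π)))·exp(−(-1.74−0.91)²/(2·0.87²)) = 0.458554·exp(-4.63899) = 0.00443306
Weight by the priors:
  π_Bear·f_Bear = 0.40 × 0.123182 = 0.0492729
  π_Bull·f_Bull = 0.54 × 0.0543626 = 0.0293558
  π_Neutral·f_Neutral = 0.06 × 0.00443306 = 0.000265984
Evidence: 0.0492729 + 0.0293558 + 0.000265984 = 0.0788947
Responsibility of Regime Bear: 0.0492729 / 0.0788947 ≈ 0.625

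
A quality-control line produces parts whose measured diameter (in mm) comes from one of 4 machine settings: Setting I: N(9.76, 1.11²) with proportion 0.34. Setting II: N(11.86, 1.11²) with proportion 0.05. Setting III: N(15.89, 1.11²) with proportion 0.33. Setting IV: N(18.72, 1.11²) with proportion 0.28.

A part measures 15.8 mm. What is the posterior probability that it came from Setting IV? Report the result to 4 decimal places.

0.0260

Posterior ∝ prior × likelihood, so P(k | x) ∝ w_k f_k(x); normalise over all components.
Normal densities:
  f_I = (1/(1.11·√(2π)))·exp(−(15.8−9.76)²/(2·1.11²)) = 0.359407·exp(-14.80464) = 1.33663e-07
  f_II = (1/(1.11·√(2π)))·exp(−(15.8−11.86)²/(2·1.11²)) = 0.359407·exp(-6.29965) = 0.000660212
  f_III = (1/(1.11·√(2π)))·exp(−(15.8−15.89)²/(2·1.11²)) = 0.359407·exp(-0.00329) = 0.358228
  f_IV = (1/(1.11·√(2π)))·exp(−(15.8−18.72)²/(2·1.11²)) = 0.359407·exp(-3.46011) = 0.0112949
Prior × likelihood for each component:
  w_I·f_I = 0.34 × 1.33663e-07 = 4.54456e-08
  w_II·f_II = 0.05 × 0.000660212 = 3.30106e-05
  w_III·f_III = 0.33 × 0.358228 = 0.118215
  w_IV·f_IV = 0.28 × 0.0112949 = 0.00316256
Sum: 4.54456e-08 + 3.30106e-05 + 0.118215 + 0.00316256 = 0.121411
P(Setting IV | the observation) ≈ 0.0260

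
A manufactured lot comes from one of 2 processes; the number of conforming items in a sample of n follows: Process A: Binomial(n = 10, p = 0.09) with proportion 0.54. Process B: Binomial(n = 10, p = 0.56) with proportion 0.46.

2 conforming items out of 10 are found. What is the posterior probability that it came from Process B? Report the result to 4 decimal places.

P(component k | x) = w_k·f_k(x) / marginal(x), where marginal(x) = Σ_j w_j·f_j(x).
Evaluate each component's likelihood at the observed value:
  L_A = C(10,2)·0.09^2·0.91^8 = 45·0.0081·0.470253 = 0.171407
  L_B = C(10,2)·0.56^2·0.44^8 = 45·0.3136·0.00140482 = 0.0198249
Weight by the priors:
  w_A·L_A = 0.54 × 0.171407 = 0.0925598
  w_B·L_B = 0.46 × 0.0198249 = 0.00911943
Evidence: 0.0925598 + 0.00911943 = 0.101679
P(Process B | the observation) = 0.00911943 / 0.101679 ≈ 0.0897

0.0897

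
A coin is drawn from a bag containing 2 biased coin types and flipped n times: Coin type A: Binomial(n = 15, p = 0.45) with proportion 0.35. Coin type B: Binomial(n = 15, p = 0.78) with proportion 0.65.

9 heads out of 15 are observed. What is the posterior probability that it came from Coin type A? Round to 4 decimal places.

Posterior ∝ prior × likelihood, so P(k | x) ∝ P(Z=k) f_k(x); normalise over all components.
Binomial probabilities:
  L_A = C(15,9)·0.45^9·0.55^6 = 5005·0.000756681·0.0276806 = 0.104832
  L_B = C(15,9)·0.78^9·0.22^6 = 5005·0.106869·0.00011338 = 0.0606445
Prior × likelihood for each component:
  P(Z=A)·L_A = 0.35 × 0.104832 = 0.0366911
  P(Z=B)·L_B = 0.65 × 0.0606445 = 0.0394189
Denominator: 0.0366911 + 0.0394189 = 0.0761101
Responsibility of Coin type A: 0.0366911 / 0.0761101 ≈ 0.4821

0.4821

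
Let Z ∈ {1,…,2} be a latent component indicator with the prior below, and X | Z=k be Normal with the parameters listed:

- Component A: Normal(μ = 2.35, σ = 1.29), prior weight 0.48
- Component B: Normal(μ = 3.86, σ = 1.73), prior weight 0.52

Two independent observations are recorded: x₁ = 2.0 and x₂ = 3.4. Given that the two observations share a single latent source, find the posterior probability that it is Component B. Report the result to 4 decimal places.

The responsibility of component k is w_k f_k(x) divided by Σ_j w_j f_j(x).
Since both observations come from the same component, the likelihood for component k is f_k(x₁)·f_k(x₂).
  p_A = [(1/(1.29·√(2π)))·exp(−(2.0−2.35)²/(2·1.29²)) = 0.309258·exp(-0.03681) = 0.298082] × [0.222053] = 0.0661898
  p_B = [(1/(1.73·√(2π)))·exp(−(2.0−3.86)²/(2·1.73²)) = 0.230602·exp(-0.57797) = 0.129377] × [0.222593] = 0.0287983
Unnormalised posteriors:
  w_A·p_A = 0.48 × 0.0661898 = 0.0317711
  w_B·p_B = 0.52 × 0.0287983 = 0.0149751
Denominator: 0.0317711 + 0.0149751 = 0.0467463
So the posterior for Component B is 0.0149751 / 0.0467463 ≈ 0.3203.

0.3203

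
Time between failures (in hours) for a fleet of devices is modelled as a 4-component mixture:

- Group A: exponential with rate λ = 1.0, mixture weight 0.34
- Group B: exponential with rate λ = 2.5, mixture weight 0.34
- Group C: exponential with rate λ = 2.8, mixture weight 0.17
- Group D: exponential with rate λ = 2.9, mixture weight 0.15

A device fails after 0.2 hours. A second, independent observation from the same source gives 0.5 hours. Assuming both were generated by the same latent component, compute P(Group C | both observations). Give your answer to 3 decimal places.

Posterior ∝ prior × likelihood, so P(k | x) ∝ π_k f_k(x); normalise over all components.
Since both observations come from the same component, the likelihood for component k is f_k(x₁)·f_k(x₂).
  p_A = [1.0·e^(−1.0·0.2) = 1.0·e^(−0.2000) = 0.818731] × [0.606531] = 0.496585
  p_B = [2.5·e^(−2.5·0.2) = 2.5·e^(−0.5000) = 1.51633] × [0.716262] = 1.08609
  p_C = [2.8·e^(−2.8·0.2) = 2.8·e^(−0.5600) = 1.59939] × [0.690471] = 1.10433
  p_D = [2.9·e^(−2.9·0.2) = 2.9·e^(−0.5800) = 1.62371] × [0.680254] = 1.10453
Unnormalised posteriors:
  π_A·p_A = 0.34 × 0.496585 = 0.168839
  π_B·p_B = 0.34 × 1.08609 = 0.36927
  π_C·p_C = 0.17 × 1.10433 = 0.187736
  π_D·p_D = 0.15 × 1.10453 = 0.16568
Denominator: 0.168839 + 0.36927 + 0.187736 + 0.16568 = 0.891524
P(Group C | x₁,x₂) ≈ 0.211

0.211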